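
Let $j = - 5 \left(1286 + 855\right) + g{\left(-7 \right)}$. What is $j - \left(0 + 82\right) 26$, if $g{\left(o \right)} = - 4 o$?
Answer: $-12809$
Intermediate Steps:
$g{\left(o \right)} = - 4 o$
$j = -10677$ ($j = - 5 \left(1286 + 855\right) - -28 = \left(-5\right) 2141 + 28 = -10705 + 28 = -10677$)
$j - \left(0 + 82\right) 26 = -10677 - \left(0 + 82\right) 26 = -10677 - 82 \cdot 26 = -10677 - 2132 = -12809$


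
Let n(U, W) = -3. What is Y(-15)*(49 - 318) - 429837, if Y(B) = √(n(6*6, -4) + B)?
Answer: -429837 - 807*I*√2 ≈ -4.2984e+5 - 1141.3*I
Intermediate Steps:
Y(B) = √(-3 + B)
Y(-15)*(49 - 318) - 429837 = √(-3 - 15)*(49 - 318) - 429837 = √(-18)*(-269) - 429837 = (3*I*√2)*(-269) - 429837 = -807*I*√2 - 429837 = -429837 - 807*I*√2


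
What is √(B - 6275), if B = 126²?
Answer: √9601 ≈ 97.985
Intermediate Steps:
B = 15876
√(B - 6275) = √(15876 - 6275) = √9601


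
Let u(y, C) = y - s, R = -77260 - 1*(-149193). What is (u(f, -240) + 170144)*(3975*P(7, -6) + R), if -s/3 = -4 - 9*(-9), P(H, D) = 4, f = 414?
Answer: 15000910237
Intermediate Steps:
s = -231 (s = -3*(-4 - 9*(-9)) = -3*(-4 + 81) = -3*77 = -231)
R = 71933 (R = -77260 + 149193 = 71933)
u(y, C) = 231 + y (u(y, C) = y - 1*(-231) = y + 231 = 231 + y)
(u(f, -240) + 170144)*(3975*P(7, -6) + R) = ((231 + 414) + 170144)*(3975*4 + 71933) = (645 + 170144)*(15900 + 71933) = 170789*87833 = 15000910237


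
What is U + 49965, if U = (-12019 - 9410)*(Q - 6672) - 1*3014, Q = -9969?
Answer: 356646940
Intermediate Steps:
U = 356596975 (U = (-12019 - 9410)*(-9969 - 6672) - 1*3014 = -21429*(-16641) - 3014 = 356599989 - 3014 = 356596975)
U + 49965 = 356596975 + 49965 = 356646940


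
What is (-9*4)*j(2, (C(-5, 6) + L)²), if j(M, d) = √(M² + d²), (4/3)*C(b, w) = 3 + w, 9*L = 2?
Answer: -√3975844465/36 ≈ -1751.5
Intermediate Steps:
L = 2/9 (L = (⅑)*2 = 2/9 ≈ 0.22222)
C(b, w) = 9/4 + 3*w/4 (C(b, w) = 3*(3 + w)/4 = 9/4 + 3*w/4)
(-9*4)*j(2, (C(-5, 6) + L)²) = (-9*4)*√(2² + (((9/4 + (¾)*6) + 2/9)²)²) = -36*√(4 + (((9/4 + 9/2) + 2/9)²)²) = -36*√(4 + ((27/4 + 2/9)²)²) = -36*√(4 + ((251/36)²)²) = -36*√(4 + (63001/1296)²) = -36*√(4 + 3969126001/1679616) = -√3975844465/36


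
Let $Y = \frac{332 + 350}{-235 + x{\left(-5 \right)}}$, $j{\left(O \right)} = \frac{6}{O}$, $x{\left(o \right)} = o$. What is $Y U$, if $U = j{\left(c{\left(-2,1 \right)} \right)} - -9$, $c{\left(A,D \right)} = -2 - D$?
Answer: $- \frac{2387}{120} \approx -19.892$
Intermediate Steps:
$U = 7$ ($U = \frac{6}{-2 - 1} - -9 = \frac{6}{-2 - 1} + 9 = \frac{6}{-3} + 9 = 6 \left(- \frac{1}{3}\right) + 9 = -2 + 9 = 7$)
$Y = - \frac{341}{120}$ ($Y = \frac{332 + 350}{-235 - 5} = \frac{682}{-240} = 682 \left(- \frac{1}{240}\right) = - \frac{341}{120} \approx -2.8417$)
$Y U = \left(- \frac{341}{120}\right) 7 = - \frac{2387}{120}$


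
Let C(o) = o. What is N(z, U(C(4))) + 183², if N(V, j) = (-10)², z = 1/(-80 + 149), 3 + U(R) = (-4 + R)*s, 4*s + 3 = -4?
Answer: 33589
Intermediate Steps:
s = -7/4 (s = -¾ + (¼)*(-4) = -¾ - 1 = -7/4 ≈ -1.7500)
U(R) = 4 - 7*R/4 (U(R) = -3 + (-4 + R)*(-7/4) = -3 + (7 - 7*R/4) = 4 - 7*R/4)
z = 1/69 ≈ 0.014493
N(V, j) = 100
N(z, U(C(4))) + 183² = 100 + 183² = 100 + 33489 = 33589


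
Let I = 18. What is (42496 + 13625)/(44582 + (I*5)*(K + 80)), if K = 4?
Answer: 56121/52142 ≈ 1.0763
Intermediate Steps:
(42496 + 13625)/(44582 + (I*5)*(K + 80)) = (42496 + 13625)/(44582 + (18*5)*(4 + 80)) = 56121/(44582 + 90*84) = 56121/(44582 + 7560) = 56121/52142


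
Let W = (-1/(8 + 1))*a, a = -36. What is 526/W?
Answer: 263/2 ≈ 131.50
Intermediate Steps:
W = 4 (W = -1/(8 + 1)*(-36) = -1/9*(-36) = -1*⅑*(-36) = -⅑*(-36) = 4)
526/W = 526/4 = 526*(¼) = 263/2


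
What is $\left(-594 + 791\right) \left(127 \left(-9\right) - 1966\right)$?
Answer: $-612473$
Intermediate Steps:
$\left(-594 + 791\right) \left(127 \left(-9\right) - 1966\right) = 197 \left(-1143 - 1966\right) = 197 \left(-3109\right) = -612473$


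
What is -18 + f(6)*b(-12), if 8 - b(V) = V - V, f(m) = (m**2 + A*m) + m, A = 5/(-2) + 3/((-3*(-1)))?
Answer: 246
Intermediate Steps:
A = -3/2 (A = 5*(-1/2) + 3/3 = -5/2 + 3*(1/3) = -5/2 + 1 = -3/2 ≈ -1.5000)
f(m) = m**2 - m/2 (f(m) = (m**2 - 3*m/2) + m = m**2 - m/2)
b(V) = 8 (b(V) = 8 - (V - V) = 8 - 1*0 = 8 + 0 = 8)
-18 + f(6)*b(-12) = -18 + (6*(-1/2 + 6))*8 = -18 + (6*(11/2))*8 = -18 + 33*8 = -18 + 264 = 246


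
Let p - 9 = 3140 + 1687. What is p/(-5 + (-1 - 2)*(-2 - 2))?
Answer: 4836/7 ≈ 690.86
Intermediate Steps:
p = 4836 (p = 9 + (3140 + 1687) = 9 + 4827 = 4836)
p/(-5 + (-1 - 2)*(-2 - 2)) = 4836/(-5 + (-1 - 2)*(-2 - 2)) = 4836/(-5 - 3*(-4)) = 4836/(-5 + 12) = 4836/7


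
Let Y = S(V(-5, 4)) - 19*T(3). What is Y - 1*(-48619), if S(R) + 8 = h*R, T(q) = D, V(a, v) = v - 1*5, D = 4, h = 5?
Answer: 48530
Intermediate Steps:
V(a, v) = -5 + v (V(a, v) = v - 5 = -5 + v)
T(q) = 4
S(R) = -8 + 5*R
Y = -89 (Y = (-8 + 5*(-5 + 4)) - 19*4 = (-8 + 5*(-1)) - 76 = (-8 - 5) - 76 = -13 - 76 = -89)
Y - 1*(-48619) = -89 - 1*(-48619) = -89 + 48619 = 48530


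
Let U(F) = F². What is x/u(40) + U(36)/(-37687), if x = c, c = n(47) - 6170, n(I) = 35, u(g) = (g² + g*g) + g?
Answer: -15693919/8140392 ≈ -1.9279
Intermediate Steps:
u(g) = g + 2*g² (u(g) = (g² + g²) + g = 2*g² + g = g + 2*g²)
c = -6135 (c = 35 - 6170 = -6135)
x = -6135
x/u(40) + U(36)/(-37687) = -6135*1/(40*(1 + 2*40)) + 36²/(-37687) = -6135*1/(40*(1 + 80)) + 1296*(-1/37687) = -6135/(40*81) - 1296/37687 = -6135/3240 - 1296/37687 = -6135*1/3240 - 1296/37687 = -409/216 - 1296/37687 = -15693919/8140392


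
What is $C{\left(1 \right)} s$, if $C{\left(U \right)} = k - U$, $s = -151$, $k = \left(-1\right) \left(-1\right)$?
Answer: $0$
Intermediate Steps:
$k = 1$
$C{\left(U \right)} = 1 - U$
$C{\left(1 \right)} s = \left(1 - 1\right) \left(-151\right) = 0 \left(-151\right) = 0$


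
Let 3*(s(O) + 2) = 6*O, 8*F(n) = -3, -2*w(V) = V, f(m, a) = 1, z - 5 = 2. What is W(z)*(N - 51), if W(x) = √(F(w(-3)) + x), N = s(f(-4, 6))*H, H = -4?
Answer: -51*√106/4 ≈ -131.27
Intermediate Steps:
z = 7 (z = 5 + 2 = 7)
w(V) = -V/2
F(n) = -3/8 (F(n) = (⅛)*(-3) = -3/8)
s(O) = -2 + 2*O (s(O) = -2 + (6*O)/3 = -2 + 2*O)
N = 0 (N = (-2 + 2*1)*(-4) = (-2 + 2)*(-4) = 0*(-4) = 0)
W(x) = √(-3/8 + x)
W(z)*(N - 51) = (√(-6 + 16*7)/4)*(0 - 51) = (√(-6 + 112)/4)*(-51) = (√106/4)*(-51) = -51*√106/4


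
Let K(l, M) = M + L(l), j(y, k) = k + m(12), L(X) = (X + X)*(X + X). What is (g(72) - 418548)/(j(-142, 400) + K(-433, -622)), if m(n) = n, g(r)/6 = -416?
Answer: -210522/374873 ≈ -0.56158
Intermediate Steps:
g(r) = -2496 (g(r) = 6*(-416) = -2496)
L(X) = 4*X² (L(X) = (2*X)*(2*X) = 4*X²)
j(y, k) = 12 + k (j(y, k) = k + 12 = 12 + k)
K(l, M) = M + 4*l²
(g(72) - 418548)/(j(-142, 400) + K(-433, -622)) = (-2496 - 418548)/((12 + 400) + (-622 + 4*(-433)²)) = -421044/(412 + (-622 + 4*187489)) = -421044/(412 + (-622 + 749956)) = -421044/(412 + 749334) = -421044/749746 = -421044*1/749746 = -210522/374873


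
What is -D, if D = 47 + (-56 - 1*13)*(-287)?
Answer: -19850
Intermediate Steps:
D = 19850 (D = 47 + (-56 - 13)*(-287) = 47 - 69*(-287) = 47 + 19803 = 19850)
-D = -1*19850 = -19850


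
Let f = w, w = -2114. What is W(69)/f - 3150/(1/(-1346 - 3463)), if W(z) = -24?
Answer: 16011805962/1057 ≈ 1.5148e+7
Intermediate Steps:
f = -2114
W(69)/f - 3150/(1/(-1346 - 3463)) = -24/(-2114) - 3150/(1/(-1346 - 3463)) = -24*(-1/2114) - 3150/(1/(-4809)) = 12/1057 - 3150/(-1/4809) = 12/1057 - 3150*(-4809) = 12/1057 + 15148350 = 16011805962/1057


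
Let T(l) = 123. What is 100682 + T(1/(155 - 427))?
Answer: 100805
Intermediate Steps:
100682 + T(1/(155 - 427)) = 100682 + 123 = 100805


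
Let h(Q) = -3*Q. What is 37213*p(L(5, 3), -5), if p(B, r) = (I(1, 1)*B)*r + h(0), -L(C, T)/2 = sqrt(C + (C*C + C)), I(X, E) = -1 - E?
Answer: -744260*sqrt(35) ≈ -4.4031e+6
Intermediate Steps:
L(C, T) = -2*sqrt(C**2 + 2*C) (L(C, T) = -2*sqrt(C + (C*C + C)) = -2*sqrt(C + (C**2 + C)) = -2*sqrt(C + (C + C**2)) = -2*sqrt(C**2 + 2*C))
p(B, r) = -2*B*r (p(B, r) = ((-1 - 1*1)*B)*r - 3*0 = ((-1 - 1)*B)*r + 0 = (-2*B)*r + 0 = -2*B*r + 0 = -2*B*r)
37213*p(L(5, 3), -5) = 37213*(-2*(-2*sqrt(5)*sqrt(2 + 5))*(-5)) = 37213*(-2*(-2*sqrt(35))*(-5)) = 37213*(-20*sqrt(35)) = -744260*sqrt(35)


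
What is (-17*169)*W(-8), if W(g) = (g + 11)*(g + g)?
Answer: 137904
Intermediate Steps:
W(g) = 2*g*(11 + g) (W(g) = (11 + g)*(2*g) = 2*g*(11 + g))
(-17*169)*W(-8) = (-17*169)*(2*(-8)*(11 - 8)) = -5746*(-8)*3 = -2873*(-48) = 137904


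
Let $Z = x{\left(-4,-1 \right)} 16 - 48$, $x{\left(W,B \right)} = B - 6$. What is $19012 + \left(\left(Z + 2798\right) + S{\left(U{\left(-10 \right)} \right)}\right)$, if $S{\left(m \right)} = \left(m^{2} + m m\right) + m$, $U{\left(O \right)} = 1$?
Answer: $21653$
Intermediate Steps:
$S{\left(m \right)} = m + 2 m^{2}$ ($S{\left(m \right)} = \left(m^{2} + m^{2}\right) + m = 2 m^{2} + m = m + 2 m^{2}$)
$x{\left(W,B \right)} = -6 + B$ ($x{\left(W,B \right)} = B - 6 = -6 + B$)
$Z = -160$ ($Z = \left(-6 - 1\right) 16 - 48 = \left(-7\right) 16 - 48 = -112 - 48 = -160$)
$19012 + \left(\left(Z + 2798\right) + S{\left(U{\left(-10 \right)} \right)}\right) = 19012 + \left(\left(-160 + 2798\right) + 1 \left(1 + 2 \cdot 1\right)\right) = 19012 + \left(2638 + 1 \left(1 + 2\right)\right) = 19012 + \left(2638 + 1 \cdot 3\right) = 19012 + \left(2638 + 3\right) = 19012 + 2641 = 21653$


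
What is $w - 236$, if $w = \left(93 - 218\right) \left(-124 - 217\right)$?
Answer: $42389$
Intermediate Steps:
$w = 42625$ ($w = \left(-125\right) \left(-341\right) = 42625$)
$w - 236 = 42625 - 236 = 42389$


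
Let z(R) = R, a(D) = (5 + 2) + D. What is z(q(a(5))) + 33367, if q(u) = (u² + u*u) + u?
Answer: 33667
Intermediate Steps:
a(D) = 7 + D
q(u) = u + 2*u² (q(u) = (u² + u²) + u = 2*u² + u = u + 2*u²)
z(q(a(5))) + 33367 = (7 + 5)*(1 + 2*(7 + 5)) + 33367 = 12*(1 + 2*12) + 33367 = 12*(1 + 24) + 33367 = 12*25 + 33367 = 300 + 33367 = 33667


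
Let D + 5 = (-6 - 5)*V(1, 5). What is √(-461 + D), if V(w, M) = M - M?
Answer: I*√466 ≈ 21.587*I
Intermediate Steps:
V(w, M) = 0
D = -5 (D = -5 + (-6 - 5)*0 = -5 - 11*0 = -5 + 0 = -5)
√(-461 + D) = √(-461 - 5) = √(-466) = I*√466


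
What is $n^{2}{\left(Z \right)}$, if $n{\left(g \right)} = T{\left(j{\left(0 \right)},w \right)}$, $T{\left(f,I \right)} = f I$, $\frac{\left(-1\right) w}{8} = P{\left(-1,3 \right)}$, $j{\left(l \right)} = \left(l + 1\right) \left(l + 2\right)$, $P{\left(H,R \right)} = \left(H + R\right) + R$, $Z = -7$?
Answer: $6400$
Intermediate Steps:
$P{\left(H,R \right)} = H + 2 R$
$j{\left(l \right)} = \left(1 + l\right) \left(2 + l\right)$
$w = -40$ ($w = - 8 \left(-1 + 2 \cdot 3\right) = - 8 \left(-1 + 6\right) = \left(-8\right) 5 = -40$)
$T{\left(f,I \right)} = I f$
$n{\left(g \right)} = -80$ ($n{\left(g \right)} = - 40 \left(2 + 0^{2} + 3 \cdot 0\right) = - 40 \left(2 + 0 + 0\right) = \left(-40\right) 2 = -80$)
$n^{2}{\left(Z \right)} = \left(-80\right)^{2} = 6400$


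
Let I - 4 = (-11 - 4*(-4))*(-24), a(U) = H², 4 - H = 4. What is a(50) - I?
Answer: 116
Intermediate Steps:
H = 0 (H = 4 - 1*4 = 4 - 4 = 0)
a(U) = 0 (a(U) = 0² = 0)
I = -116 (I = 4 + (-11 - 4*(-4))*(-24) = 4 + (-11 + 16)*(-24) = 4 + 5*(-24) = 4 - 120 = -116)
a(50) - I = 0 - 1*(-116) = 0 + 116 = 116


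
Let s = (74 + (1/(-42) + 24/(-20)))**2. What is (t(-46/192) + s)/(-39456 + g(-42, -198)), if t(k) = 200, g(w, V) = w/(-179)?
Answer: -43387825931/311459866200 ≈ -0.13930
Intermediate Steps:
g(w, V) = -w/179 (g(w, V) = w*(-1/179) = -w/179)
s = 233570089/44100 (s = (74 + (1*(-1/42) + 24*(-1/20)))**2 = (74 + (-1/42 - 6/5))**2 = (74 - 257/210)**2 = (15283/210)**2 = 233570089/44100 ≈ 5296.4)
(t(-46/192) + s)/(-39456 + g(-42, -198)) = (200 + 233570089/44100)/(-39456 - 1/179*(-42)) = 242390089/(44100*(-39456 + 42/179)) = 242390089/(44100*(-7062582/179)) = (242390089/44100)*(-179/7062582) = -43387825931/311459866200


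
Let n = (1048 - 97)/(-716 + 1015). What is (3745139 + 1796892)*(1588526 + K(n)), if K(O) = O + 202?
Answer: 2632634438615313/299 ≈ 8.8048e+12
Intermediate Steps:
n = 951/299 ≈ 3.1806
K(O) = 202 + O
(3745139 + 1796892)*(1588526 + K(n)) = (3745139 + 1796892)*(1588526 + (202 + 951/299)) = 5542031*(1588526 + 61349/299) = 5542031*(475030623/299) = 2632634438615313/299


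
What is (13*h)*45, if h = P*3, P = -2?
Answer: -3510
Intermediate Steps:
h = -6 (h = -2*3 = -6)
(13*h)*45 = (13*(-6))*45 = -78*45 = -3510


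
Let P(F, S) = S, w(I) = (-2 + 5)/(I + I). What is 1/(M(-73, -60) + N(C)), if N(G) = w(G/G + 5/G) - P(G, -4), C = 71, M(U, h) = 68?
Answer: 152/11157 ≈ 0.013624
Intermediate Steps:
w(I) = 3/(2*I) (w(I) = 3/((2*I)) = 3*(1/(2*I)) = 3/(2*I))
N(G) = 4 + 3/(2*(1 + 5/G)) (N(G) = 3/(2*(G/G + 5/G)) - 1*(-4) = 3/(2*(1 + 5/G)) + 4 = 4 + 3/(2*(1 + 5/G)))
1/(M(-73, -60) + N(C)) = 1/(68 + (40 + 11*71)/(2*(5 + 71))) = 1/(68 + (½)*(40 + 781)/76) = 1/(68 + (½)*(1/76)*821) = 1/(68 + 821/152) = 1/(11157/152) = 152/11157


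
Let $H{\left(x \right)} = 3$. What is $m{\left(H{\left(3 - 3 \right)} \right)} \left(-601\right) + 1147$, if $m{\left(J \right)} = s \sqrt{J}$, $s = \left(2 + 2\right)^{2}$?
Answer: $1147 - 9616 \sqrt{3} \approx -15508.0$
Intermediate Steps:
$s = 16$ ($s = 4^{2} = 16$)
$m{\left(J \right)} = 16 \sqrt{J}$
$m{\left(H{\left(3 - 3 \right)} \right)} \left(-601\right) + 1147 = 16 \sqrt{3} \left(-601\right) + 1147 = - 9616 \sqrt{3} + 1147 = 1147 - 9616 \sqrt{3}$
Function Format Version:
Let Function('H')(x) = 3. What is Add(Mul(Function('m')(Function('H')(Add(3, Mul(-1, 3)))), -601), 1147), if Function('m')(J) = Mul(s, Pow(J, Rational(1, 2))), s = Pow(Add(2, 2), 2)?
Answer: Add(1147, Mul(-9616, Pow(3, Rational(1, 2)))) ≈ -15508.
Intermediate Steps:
s = 16 (s = Pow(4, 2) = 16)
Function('m')(J) = Mul(16, Pow(J, Rational(1, 2)))
Add(Mul(Function('m')(Function('H')(Add(3, Mul(-1, 3)))), -601), 1147) = Add(Mul(Mul(16, Pow(3, Rational(1, 2))), -601), 1147) = Add(Mul(-9616, Pow(3, Rational(1, 2))), 1147) = Add(1147, Mul(-9616, Pow(3, Rational(1, 2))))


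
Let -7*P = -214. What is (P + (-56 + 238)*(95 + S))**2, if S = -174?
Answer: 10086586624/49 ≈ 2.0585e+8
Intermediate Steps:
P = 214/7 (P = -1/7*(-214) = 214/7 ≈ 30.571)
(P + (-56 + 238)*(95 + S))**2 = (214/7 + (-56 + 238)*(95 - 174))**2 = (214/7 + 182*(-79))**2 = (214/7 - 14378)**2 = (-100432/7)**2 = 10086586624/49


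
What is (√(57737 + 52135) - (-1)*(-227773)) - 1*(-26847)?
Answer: -200926 + 12*√763 ≈ -2.0059e+5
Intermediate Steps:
(√(57737 + 52135) - (-1)*(-227773)) - 1*(-26847) = (√109872 - 1*227773) + 26847 = (12*√763 - 227773) + 26847 = (-227773 + 12*√763) + 26847 = -200926 + 12*√763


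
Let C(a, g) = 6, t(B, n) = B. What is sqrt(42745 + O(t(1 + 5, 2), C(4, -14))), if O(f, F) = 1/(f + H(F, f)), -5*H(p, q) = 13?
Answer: 7*sqrt(252110)/17 ≈ 206.75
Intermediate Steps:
H(p, q) = -13/5 (H(p, q) = -1/5*13 = -13/5)
O(f, F) = 1/(-13/5 + f) (O(f, F) = 1/(f - 13/5) = 1/(-13/5 + f))
sqrt(42745 + O(t(1 + 5, 2), C(4, -14))) = sqrt(42745 + 5/(-13 + 5*(1 + 5))) = sqrt(42745 + 5/(-13 + 5*6)) = sqrt(42745 + 5/(-13 + 30)) = sqrt(42745 + 5/17) = sqrt(726670/17) = 7*sqrt(252110)/17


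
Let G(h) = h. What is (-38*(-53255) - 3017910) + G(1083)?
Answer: -993137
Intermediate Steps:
(-38*(-53255) - 3017910) + G(1083) = (-38*(-53255) - 3017910) + 1083 = (2023690 - 3017910) + 1083 = -994220 + 1083 = -993137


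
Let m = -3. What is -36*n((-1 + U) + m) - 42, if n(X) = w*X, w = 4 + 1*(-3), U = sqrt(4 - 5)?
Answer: 102 - 36*I ≈ 102.0 - 36.0*I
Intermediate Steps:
U = I (U = sqrt(-1) = I ≈ 1.0*I)
w = 1 (w = 4 - 3 = 1)
n(X) = X (n(X) = 1*X = X)
-36*n((-1 + U) + m) - 42 = -36*((-1 + I) - 3) - 42 = -36*(-4 + I) - 42 = (144 - 36*I) - 42 = 102 - 36*I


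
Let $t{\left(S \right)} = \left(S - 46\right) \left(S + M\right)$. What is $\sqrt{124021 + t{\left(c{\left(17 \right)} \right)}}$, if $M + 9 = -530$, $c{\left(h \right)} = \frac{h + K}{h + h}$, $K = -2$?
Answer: $\frac{21 \sqrt{389415}}{34} \approx 385.43$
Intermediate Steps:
$c{\left(h \right)} = \frac{-2 + h}{2 h}$ ($c{\left(h \right)} = \frac{h - 2}{h + h} = \frac{-2 + h}{2 h}$)
$M = -539$ ($M = -9 - 530 = -539$)
$t{\left(S \right)} = \left(-539 + S\right) \left(-46 + S\right)$ ($t{\left(S \right)} = \left(S - 46\right) \left(S - 539\right) = \left(-46 + S\right) \left(-539 + S\right) = \left(-539 + S\right) \left(-46 + S\right)$)
$\sqrt{124021 + t{\left(c{\left(17 \right)} \right)}} = \sqrt{124021 + \left(24794 + \left(\frac{-2 + 17}{2 \cdot 17}\right)^{2} - 585 \frac{-2 + 17}{2 \cdot 17}\right)} = \sqrt{124021 + \left(24794 + \left(\frac{1}{2} \cdot \frac{1}{17} \cdot 15\right)^{2} - 585 \cdot \frac{1}{2} \cdot \frac{1}{17} \cdot 15\right)} = \sqrt{124021 + \left(24794 + \left(\frac{15}{34}\right)^{2} - \frac{8775}{34}\right)} = \sqrt{124021 + \left(24794 + \frac{225}{1156} - \frac{8775}{34}\right)} = \sqrt{124021 + \frac{28363739}{1156}} = \sqrt{\frac{171732015}{1156}} = \frac{21 \sqrt{389415}}{34}$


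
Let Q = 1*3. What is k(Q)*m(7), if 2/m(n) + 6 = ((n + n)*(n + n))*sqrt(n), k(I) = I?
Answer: 9/67219 + 294*sqrt(7)/67219 ≈ 0.011706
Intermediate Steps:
Q = 3
m(n) = 2/(-6 + 4*n**(5/2)) (m(n) = 2/(-6 + ((n + n)*(n + n))*sqrt(n)) = 2/(-6 + ((2*n)*(2*n))*sqrt(n)) = 2/(-6 + (4*n**2)*sqrt(n)) = 2/(-6 + 4*n**(5/2)))
k(Q)*m(7) = 3/(-3 + 2*7**(5/2)) = 3/(-3 + 2*(49*sqrt(7))) = 3/(-3 + 98*sqrt(7))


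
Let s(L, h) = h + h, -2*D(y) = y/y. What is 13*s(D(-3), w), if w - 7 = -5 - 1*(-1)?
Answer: 78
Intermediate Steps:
D(y) = -1/2 (D(y) = -y/(2*y) = -1/2*1 = -1/2)
w = 3 (w = 7 + (-5 - 1*(-1)) = 7 + (-5 + 1) = 7 - 4 = 3)
s(L, h) = 2*h
13*s(D(-3), w) = 13*(2*3) = 13*6 = 78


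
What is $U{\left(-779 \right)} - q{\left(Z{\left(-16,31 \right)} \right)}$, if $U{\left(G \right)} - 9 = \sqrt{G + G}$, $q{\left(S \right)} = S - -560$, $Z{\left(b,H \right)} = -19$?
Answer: $-532 + i \sqrt{1558} \approx -532.0 + 39.471 i$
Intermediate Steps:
$q{\left(S \right)} = 560 + S$ ($q{\left(S \right)} = S + 560 = 560 + S$)
$U{\left(G \right)} = 9 + \sqrt{2} \sqrt{G}$ ($U{\left(G \right)} = 9 + \sqrt{G + G} = 9 + \sqrt{2 G} = 9 + \sqrt{2} \sqrt{G}$)
$U{\left(-779 \right)} - q{\left(Z{\left(-16,31 \right)} \right)} = \left(9 + \sqrt{2} \sqrt{-779}\right) - \left(560 - 19\right) = \left(9 + \sqrt{2} i \sqrt{779}\right) - 541 = \left(9 + i \sqrt{1558}\right) - 541 = -532 + i \sqrt{1558}$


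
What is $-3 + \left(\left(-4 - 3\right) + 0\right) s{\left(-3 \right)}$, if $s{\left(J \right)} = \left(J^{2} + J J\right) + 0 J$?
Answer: $-129$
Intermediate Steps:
$s{\left(J \right)} = 2 J^{2}$ ($s{\left(J \right)} = \left(J^{2} + J^{2}\right) + 0 = 2 J^{2} + 0 = 2 J^{2}$)
$-3 + \left(\left(-4 - 3\right) + 0\right) s{\left(-3 \right)} = -3 + \left(\left(-4 - 3\right) + 0\right) 2 \left(-3\right)^{2} = -3 + \left(-7 + 0\right) 2 \cdot 9 = -3 - 126 = -129$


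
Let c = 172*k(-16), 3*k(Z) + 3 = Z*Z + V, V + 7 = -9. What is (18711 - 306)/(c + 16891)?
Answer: 18405/30479 ≈ 0.60386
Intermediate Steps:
V = -16 (V = -7 - 9 = -16)
k(Z) = -19/3 + Z²/3 (k(Z) = -1 + (Z*Z - 16)/3 = -1 + (Z² - 16)/3 = -1 + (-16 + Z²)/3 = -1 + (-16/3 + Z²/3) = -19/3 + Z²/3)
c = 13588 (c = 172*(-19/3 + (⅓)*(-16)²) = 172*(-19/3 + (⅓)*256) = 172*(-19/3 + 256/3) = 172*79 = 13588)
(18711 - 306)/(c + 16891) = (18711 - 306)/(13588 + 16891) = 18405/30479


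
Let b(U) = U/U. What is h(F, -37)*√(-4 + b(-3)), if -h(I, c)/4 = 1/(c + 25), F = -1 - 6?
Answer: I*√3/3 ≈ 0.57735*I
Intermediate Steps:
F = -7
h(I, c) = -4/(25 + c) (h(I, c) = -4/(c + 25) = -4/(25 + c))
b(U) = 1
h(F, -37)*√(-4 + b(-3)) = (-4/(25 - 37))*√(-4 + 1) = (-4/(-12))*√(-3) = (-4*(-1/12))*(I*√3) = (I*√3)/3 = I*√3/3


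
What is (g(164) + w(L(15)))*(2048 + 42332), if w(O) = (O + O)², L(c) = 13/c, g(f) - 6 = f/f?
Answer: 19979876/45 ≈ 4.4400e+5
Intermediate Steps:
g(f) = 7 (g(f) = 6 + f/f = 6 + 1 = 7)
w(O) = 4*O² (w(O) = (2*O)² = 4*O²)
(g(164) + w(L(15)))*(2048 + 42332) = (7 + 4*(13/15)²)*(2048 + 42332) = (7 + 4*(13*(1/15))²)*44380 = (7 + 4*(13/15)²)*44380 = (7 + 4*(169/225))*44380 = (7 + 676/225)*44380 = (2251/225)*44380 = 19979876/45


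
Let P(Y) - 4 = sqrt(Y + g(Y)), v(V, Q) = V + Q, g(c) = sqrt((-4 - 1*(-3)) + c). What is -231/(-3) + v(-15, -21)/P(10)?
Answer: 29 + 12*sqrt(13) ≈ 72.267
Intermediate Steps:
g(c) = sqrt(-1 + c) (g(c) = sqrt((-4 + 3) + c) = sqrt(-1 + c))
v(V, Q) = Q + V
P(Y) = 4 + sqrt(Y + sqrt(-1 + Y))
-231/(-3) + v(-15, -21)/P(10) = -231/(-3) + (-21 - 15)/(4 + sqrt(10 + sqrt(-1 + 10))) = -231*(-1/3) - 36/(4 + sqrt(10 + sqrt(9))) = 77 - 36/(4 + sqrt(10 + 3)) = 77 - 36/(4 + sqrt(13))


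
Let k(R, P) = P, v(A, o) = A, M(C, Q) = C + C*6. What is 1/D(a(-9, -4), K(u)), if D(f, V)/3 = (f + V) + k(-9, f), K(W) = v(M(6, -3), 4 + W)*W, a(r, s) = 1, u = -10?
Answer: -1/1254 ≈ -0.00079745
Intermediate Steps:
M(C, Q) = 7*C (M(C, Q) = C + 6*C = 7*C)
K(W) = 42*W (K(W) = (7*6)*W = 42*W)
D(f, V) = 3*V + 6*f (D(f, V) = 3*((f + V) + f) = 3*((V + f) + f) = 3*(V + 2*f) = 3*V + 6*f)
1/D(a(-9, -4), K(u)) = 1/(3*(42*(-10)) + 6*1) = 1/(3*(-420) + 6) = 1/(-1260 + 6) = 1/(-1254) = -1/1254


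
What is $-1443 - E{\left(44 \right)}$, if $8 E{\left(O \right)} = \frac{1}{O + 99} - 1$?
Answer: $- \frac{825325}{572} \approx -1442.9$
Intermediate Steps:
$E{\left(O \right)} = - \frac{1}{8} + \frac{1}{8 \left(99 + O\right)}$ ($E{\left(O \right)} = \frac{\frac{1}{O + 99} - 1}{8} = \frac{\frac{1}{99 + O} - 1}{8} = \frac{-1 + \frac{1}{99 + O}}{8} = - \frac{1}{8} + \frac{1}{8 \left(99 + O\right)}$)
$-1443 - E{\left(44 \right)} = -1443 - \frac{-98 - 44}{8 \left(99 + 44\right)} = -1443 - \frac{-98 - 44}{8 \cdot 143} = -1443 - \frac{1}{8} \cdot \frac{1}{143} \left(-142\right) = -1443 - - \frac{71}{572} = -1443 + \frac{71}{572} = - \frac{825325}{572}$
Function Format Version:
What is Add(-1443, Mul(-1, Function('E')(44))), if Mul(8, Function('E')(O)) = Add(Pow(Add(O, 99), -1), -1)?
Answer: Rational(-825325, 572) ≈ -1442.9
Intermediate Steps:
Function('E')(O) = Add(Rational(-1, 8), Mul(Rational(1, 8), Pow(Add(99, O), -1))) (Function('E')(O) = Mul(Rational(1, 8), Add(Pow(Add(O, 99), -1), -1)) = Mul(Rational(1, 8), Add(Pow(Add(99, O), -1), -1)) = Mul(Rational(1, 8), Add(-1, Pow(Add(99, O), -1))) = Add(Rational(-1, 8), Mul(Rational(1, 8), Pow(Add(99, O), -1))))
Add(-1443, Mul(-1, Function('E')(44))) = Add(-1443, Mul(-1, Mul(Rational(1, 8), Pow(Add(99, 44), -1), Add(-98, Mul(-1, 44))))) = Add(-1443, Mul(-1, Mul(Rational(1, 8), Pow(143, -1), Add(-98, -44)))) = Add(-1443, Mul(-1, Mul(Rational(1, 8), Rational(1, 143), -142))) = Add(-1443, Mul(-1, Rational(-71, 572))) = Add(-1443, Rational(71, 572)) = Rational(-825325, 572)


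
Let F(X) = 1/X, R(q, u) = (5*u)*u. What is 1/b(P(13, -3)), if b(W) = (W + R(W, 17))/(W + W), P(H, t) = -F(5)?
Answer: -1/3612 ≈ -0.00027685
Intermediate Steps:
R(q, u) = 5*u**2
P(H, t) = -1/5
b(W) = (1445 + W)/(2*W) (b(W) = (W + 5*17**2)/(W + W) = (W + 5*289)/((2*W)) = (W + 1445)*(1/(2*W)) = (1445 + W)*(1/(2*W)) = (1445 + W)/(2*W))
1/b(P(13, -3)) = 1/((1445 - 1/5)/(2*(-1/5))) = 1/((1/2)*(-5)*(7224/5)) = 1/(-3612) = -1/3612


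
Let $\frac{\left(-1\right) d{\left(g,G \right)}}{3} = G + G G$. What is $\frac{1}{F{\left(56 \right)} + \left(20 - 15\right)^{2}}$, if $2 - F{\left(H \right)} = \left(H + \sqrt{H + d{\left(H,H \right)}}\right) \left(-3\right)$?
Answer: $\frac{13}{8247} - \frac{4 i \sqrt{595}}{41235} \approx 0.0015763 - 0.0023662 i$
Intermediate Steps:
$d{\left(g,G \right)} = - 3 G - 3 G^{2}$ ($d{\left(g,G \right)} = - 3 \left(G + G G\right) = - 3 \left(G + G^{2}\right) = - 3 G - 3 G^{2}$)
$F{\left(H \right)} = 2 + 3 H + 3 \sqrt{H - 3 H \left(1 + H\right)}$ ($F{\left(H \right)} = 2 - \left(H + \sqrt{H - 3 H \left(1 + H\right)}\right) \left(-3\right) = 2 - \left(- 3 H - 3 \sqrt{H - 3 H \left(1 + H\right)}\right) = 2 + \left(3 H + 3 \sqrt{H - 3 H \left(1 + H\right)}\right) = 2 + 3 H + 3 \sqrt{H - 3 H \left(1 + H\right)}$)
$\frac{1}{F{\left(56 \right)} + \left(20 - 15\right)^{2}} = \frac{1}{\left(2 + 3 \cdot 56 + 3 \sqrt{56 \left(-2 - 168\right)}\right) + \left(20 - 15\right)^{2}} = \frac{1}{\left(2 + 168 + 3 \sqrt{56 \left(-2 - 168\right)}\right) + 5^{2}} = \frac{1}{\left(2 + 168 + 3 \sqrt{56 \left(-170\right)}\right) + 25} = \frac{1}{\left(2 + 168 + 3 \sqrt{-9520}\right) + 25} = \frac{1}{\left(2 + 168 + 3 \cdot 4 i \sqrt{595}\right) + 25} = \frac{1}{\left(2 + 168 + 12 i \sqrt{595}\right) + 25} = \frac{1}{\left(170 + 12 i \sqrt{595}\right) + 25} = \frac{1}{195 + 12 i \sqrt{595}}$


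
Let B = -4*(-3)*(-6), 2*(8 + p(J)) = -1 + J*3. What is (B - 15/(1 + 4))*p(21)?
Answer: -1725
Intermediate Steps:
p(J) = -17/2 + 3*J/2 (p(J) = -8 + (-1 + J*3)/2 = -8 + (-1 + 3*J)/2 = -8 + (-½ + 3*J/2) = -17/2 + 3*J/2)
B = -72 (B = 12*(-6) = -72)
(B - 15/(1 + 4))*p(21) = (-72 - 15/(1 + 4))*(-17/2 + (3/2)*21) = (-72 - 15/5)*(-17/2 + 63/2) = (-72 + (⅕)*(-15))*23 = (-72 - 3)*23 = -75*23 = -1725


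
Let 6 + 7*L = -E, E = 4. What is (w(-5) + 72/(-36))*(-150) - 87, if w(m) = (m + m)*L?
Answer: -13509/7 ≈ -1929.9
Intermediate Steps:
L = -10/7 (L = -6/7 + (-1*4)/7 = -6/7 + (⅐)*(-4) = -6/7 - 4/7 = -10/7 ≈ -1.4286)
w(m) = -20*m/7 (w(m) = (m + m)*(-10/7) = (2*m)*(-10/7) = -20*m/7)
(w(-5) + 72/(-36))*(-150) - 87 = (-20/7*(-5) + 72/(-36))*(-150) - 87 = (100/7 + 72*(-1/36))*(-150) - 87 = (100/7 - 2)*(-150) - 87 = (86/7)*(-150) - 87 = -12900/7 - 87 = -13509/7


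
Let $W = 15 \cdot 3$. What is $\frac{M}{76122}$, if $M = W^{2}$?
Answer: $\frac{225}{8458} \approx 0.026602$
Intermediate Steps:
$W = 45$
$M = 2025$ ($M = 45^{2} = 2025$)
$\frac{M}{76122} = \frac{2025}{76122} = 2025 \cdot \frac{1}{76122} = \frac{225}{8458}$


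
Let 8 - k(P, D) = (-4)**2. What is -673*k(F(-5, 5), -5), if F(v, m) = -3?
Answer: 5384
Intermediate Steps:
k(P, D) = -8 (k(P, D) = 8 - 1*(-4)**2 = 8 - 1*16 = 8 - 16 = -8)
-673*k(F(-5, 5), -5) = -673*(-8) = 5384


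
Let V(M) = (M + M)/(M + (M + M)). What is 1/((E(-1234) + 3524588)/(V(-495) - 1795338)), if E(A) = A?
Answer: -2693006/5285031 ≈ -0.50955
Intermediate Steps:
V(M) = ⅔ (V(M) = (2*M)/(M + 2*M) = (2*M)/((3*M)) = (2*M)*(1/(3*M)) = ⅔)
1/((E(-1234) + 3524588)/(V(-495) - 1795338)) = 1/((-1234 + 3524588)/(⅔ - 1795338)) = 1/(3523354/(-5386012/3)) = 1/(3523354*(-3/5386012)) = 1/(-5285031/2693006) = -2693006/5285031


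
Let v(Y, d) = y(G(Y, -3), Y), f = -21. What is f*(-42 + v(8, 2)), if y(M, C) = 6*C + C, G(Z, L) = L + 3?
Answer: -294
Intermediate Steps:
G(Z, L) = 3 + L
y(M, C) = 7*C
v(Y, d) = 7*Y
f*(-42 + v(8, 2)) = -21*(-42 + 7*8) = -21*(-42 + 56) = -21*14 = -294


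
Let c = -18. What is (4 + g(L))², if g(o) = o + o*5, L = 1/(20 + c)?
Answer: 49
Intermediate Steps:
L = ½ (L = 1/(20 - 18) = 1/2 = ½ ≈ 0.50000)
g(o) = 6*o (g(o) = o + 5*o = 6*o)
(4 + g(L))² = (4 + 6*(½))² = (4 + 3)² = 7² = 49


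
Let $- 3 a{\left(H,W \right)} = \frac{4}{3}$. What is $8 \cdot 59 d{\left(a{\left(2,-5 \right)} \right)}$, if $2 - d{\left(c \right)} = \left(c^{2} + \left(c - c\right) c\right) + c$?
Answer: $\frac{85904}{81} \approx 1060.5$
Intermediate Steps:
$a{\left(H,W \right)} = - \frac{4}{9}$ ($a{\left(H,W \right)} = - \frac{4 \cdot \frac{1}{3}}{3} = \left(- \frac{1}{3}\right) \frac{4}{3} = - \frac{4}{9}$)
$d{\left(c \right)} = 2 - c - c^{2}$ ($d{\left(c \right)} = 2 - \left(\left(c^{2} + \left(c - c\right) c\right) + c\right) = 2 - \left(\left(c^{2} + 0 c\right) + c\right) = 2 - \left(\left(c^{2} + 0\right) + c\right) = 2 - \left(c^{2} + c\right) = 2 - \left(c + c^{2}\right) = 2 - c - c^{2}$)
$8 \cdot 59 d{\left(a{\left(2,-5 \right)} \right)} = 8 \cdot 59 \left(2 - - \frac{4}{9} - \left(- \frac{4}{9}\right)^{2}\right) = 472 \left(2 + \frac{4}{9} - \frac{16}{81}\right) = 472 \cdot \frac{182}{81} = \frac{85904}{81}$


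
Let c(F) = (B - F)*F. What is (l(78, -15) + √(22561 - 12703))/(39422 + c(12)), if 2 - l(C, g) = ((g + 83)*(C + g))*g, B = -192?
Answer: 32131/18487 + √9858/36974 ≈ 1.7407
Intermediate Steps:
l(C, g) = 2 - g*(83 + g)*(C + g) (l(C, g) = 2 - (g + 83)*(C + g)*g = 2 - (83 + g)*(C + g)*g = 2 - g*(83 + g)*(C + g))
c(F) = F*(-192 - F) (c(F) = (-192 - F)*F = F*(-192 - F))
(l(78, -15) + √(22561 - 12703))/(39422 + c(12)) = ((2 - 1*(-15)³ - 83*(-15)² - 1*78*(-15)² - 83*78*(-15)) + √(22561 - 12703))/(39422 - 1*12*(192 + 12)) = ((2 - 1*(-3375) - 83*225 - 1*78*225 + 97110) + √9858)/(39422 - 1*12*204) = ((2 + 3375 - 18675 - 17550 + 97110) + √9858)/(39422 - 2448) = (64262 + √9858)/36974 = (64262 + √9858)*(1/36974) = 32131/18487 + √9858/36974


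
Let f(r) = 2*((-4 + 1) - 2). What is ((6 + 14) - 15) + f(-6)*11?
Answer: -105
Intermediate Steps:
f(r) = -10 (f(r) = 2*(-3 - 2) = 2*(-5) = -10)
((6 + 14) - 15) + f(-6)*11 = ((6 + 14) - 15) - 10*11 = (20 - 15) - 110 = 5 - 110 = -105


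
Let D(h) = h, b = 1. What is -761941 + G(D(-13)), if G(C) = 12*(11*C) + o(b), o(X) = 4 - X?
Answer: -763654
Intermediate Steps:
G(C) = 3 + 132*C (G(C) = 12*(11*C) + (4 - 1*1) = 132*C + (4 - 1) = 132*C + 3 = 3 + 132*C)
-761941 + G(D(-13)) = -761941 + (3 + 132*(-13)) = -761941 + (3 - 1716) = -761941 - 1713 = -763654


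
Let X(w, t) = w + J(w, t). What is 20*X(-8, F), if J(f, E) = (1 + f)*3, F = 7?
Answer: -580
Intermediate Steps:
J(f, E) = 3 + 3*f
X(w, t) = 3 + 4*w (X(w, t) = w + (3 + 3*w) = 3 + 4*w)
20*X(-8, F) = 20*(3 + 4*(-8)) = 20*(3 - 32) = 20*(-29) = -580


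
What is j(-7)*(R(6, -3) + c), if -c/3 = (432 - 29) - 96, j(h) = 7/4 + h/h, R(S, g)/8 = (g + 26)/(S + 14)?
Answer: -50149/20 ≈ -2507.4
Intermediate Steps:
R(S, g) = 8*(26 + g)/(14 + S) (R(S, g) = 8*((g + 26)/(S + 14)) = 8*((26 + g)/(14 + S)) = 8*(26 + g)/(14 + S))
j(h) = 11/4 (j(h) = 7*(¼) + 1 = 7/4 + 1 = 11/4)
c = -921 (c = -3*((432 - 29) - 96) = -3*(403 - 96) = -3*307 = -921)
j(-7)*(R(6, -3) + c) = 11*(8*(26 - 3)/(14 + 6) - 921)/4 = 11*(8*23/20 - 921)/4 = 11*(8*(1/20)*23 - 921)/4 = 11*(46/5 - 921)/4 = (11/4)*(-4559/5) = -50149/20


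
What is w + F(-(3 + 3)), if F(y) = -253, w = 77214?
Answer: 76961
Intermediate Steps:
w + F(-(3 + 3)) = 77214 - 253 = 76961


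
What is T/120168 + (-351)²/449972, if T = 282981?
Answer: 11844862025/4506019608 ≈ 2.6287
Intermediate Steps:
T/120168 + (-351)²/449972 = 282981/120168 + (-351)²/449972 = 282981*(1/120168) + 123201*(1/449972) = 94327/40056 + 123201/449972 = 11844862025/4506019608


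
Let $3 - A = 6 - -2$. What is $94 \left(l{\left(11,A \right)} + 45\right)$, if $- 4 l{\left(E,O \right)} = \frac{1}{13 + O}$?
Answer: $\frac{67633}{16} \approx 4227.1$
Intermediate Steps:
$A = -5$ ($A = 3 - \left(6 - -2\right) = 3 - \left(6 + 2\right) = 3 - 8 = -5$)
$l{\left(E,O \right)} = - \frac{1}{4 \left(13 + O\right)}$
$94 \left(l{\left(11,A \right)} + 45\right) = 94 \left(- \frac{1}{52 + 4 \left(-5\right)} + 45\right) = 94 \left(- \frac{1}{52 - 20} + 45\right) = 94 \left(- \frac{1}{32} + 45\right) = 94 \cdot \frac{1439}{32} = \frac{67633}{16}$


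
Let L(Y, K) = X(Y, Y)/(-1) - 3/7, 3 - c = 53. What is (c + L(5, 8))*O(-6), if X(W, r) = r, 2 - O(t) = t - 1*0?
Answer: -3104/7 ≈ -443.43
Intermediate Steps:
O(t) = 2 - t (O(t) = 2 - (t - 1*0) = 2 - (t + 0) = 2 - t)
c = -50 (c = 3 - 1*53 = 3 - 53 = -50)
L(Y, K) = -3/7 - Y (L(Y, K) = Y/(-1) - 3/7 = Y*(-1) - 3*1/7 = -Y - 3/7 = -3/7 - Y)
(c + L(5, 8))*O(-6) = (-50 + (-3/7 - 1*5))*(2 - 1*(-6)) = (-50 + (-3/7 - 5))*(2 + 6) = (-50 - 38/7)*8 = -388/7*8 = -3104/7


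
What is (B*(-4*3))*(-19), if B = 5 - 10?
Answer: -1140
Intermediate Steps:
B = -5
(B*(-4*3))*(-19) = -(-20)*3*(-19) = -5*(-12)*(-19) = 60*(-19) = -1140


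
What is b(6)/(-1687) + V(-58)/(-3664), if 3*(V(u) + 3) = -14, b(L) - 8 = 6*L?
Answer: -444847/18543504 ≈ -0.023989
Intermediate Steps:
b(L) = 8 + 6*L
V(u) = -23/3 (V(u) = -3 + (⅓)*(-14) = -3 - 14/3 = -23/3)
b(6)/(-1687) + V(-58)/(-3664) = (8 + 6*6)/(-1687) - 23/3/(-3664) = (8 + 36)*(-1/1687) - 23/3*(-1/3664) = 44*(-1/1687) + 23/10992 = -44/1687 + 23/10992 = -444847/18543504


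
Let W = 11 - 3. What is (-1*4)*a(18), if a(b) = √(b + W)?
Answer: -4*√26 ≈ -20.396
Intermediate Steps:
W = 8
a(b) = √(8 + b) (a(b) = √(b + 8) = √(8 + b))
(-1*4)*a(18) = (-1*4)*√(8 + 18) = -4*√26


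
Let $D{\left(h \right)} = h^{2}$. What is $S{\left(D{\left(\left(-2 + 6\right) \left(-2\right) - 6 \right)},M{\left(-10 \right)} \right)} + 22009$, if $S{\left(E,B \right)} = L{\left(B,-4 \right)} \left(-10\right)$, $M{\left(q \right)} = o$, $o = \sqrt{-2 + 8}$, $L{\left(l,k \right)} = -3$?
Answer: $22039$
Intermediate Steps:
$o = \sqrt{6} \approx 2.4495$
$M{\left(q \right)} = \sqrt{6}$
$S{\left(E,B \right)} = 30$ ($S{\left(E,B \right)} = \left(-3\right) \left(-10\right) = 30$)
$S{\left(D{\left(\left(-2 + 6\right) \left(-2\right) - 6 \right)},M{\left(-10 \right)} \right)} + 22009 = 30 + 22009 = 22039$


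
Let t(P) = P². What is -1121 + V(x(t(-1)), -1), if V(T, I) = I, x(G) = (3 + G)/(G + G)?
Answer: -1122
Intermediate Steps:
x(G) = (3 + G)/(2*G) (x(G) = (3 + G)/((2*G)) = (3 + G)*(1/(2*G)) = (3 + G)/(2*G))
-1121 + V(x(t(-1)), -1) = -1121 - 1 = -1122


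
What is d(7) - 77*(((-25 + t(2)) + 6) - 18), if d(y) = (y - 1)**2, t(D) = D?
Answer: 2731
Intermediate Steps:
d(y) = (-1 + y)**2
d(7) - 77*(((-25 + t(2)) + 6) - 18) = (-1 + 7)**2 - 77*(((-25 + 2) + 6) - 18) = 6**2 - 77*((-23 + 6) - 18) = 36 - 77*(-17 - 18) = 36 - 77*(-35) = 36 + 2695 = 2731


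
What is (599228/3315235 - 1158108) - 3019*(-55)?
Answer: -469845911511/473605 ≈ -9.9206e+5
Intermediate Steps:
(599228/3315235 - 1158108) - 3019*(-55) = (599228*(1/3315235) - 1158108) + 166045 = (85604/473605 - 1158108) + 166045 = -548485653736/473605 + 166045 = -469845911511/473605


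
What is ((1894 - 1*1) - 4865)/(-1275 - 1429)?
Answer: 743/676 ≈ 1.0991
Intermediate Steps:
((1894 - 1*1) - 4865)/(-1275 - 1429) = ((1894 - 1) - 4865)/(-2704) = (1893 - 4865)*(-1/2704) = -2972*(-1/2704) = 743/676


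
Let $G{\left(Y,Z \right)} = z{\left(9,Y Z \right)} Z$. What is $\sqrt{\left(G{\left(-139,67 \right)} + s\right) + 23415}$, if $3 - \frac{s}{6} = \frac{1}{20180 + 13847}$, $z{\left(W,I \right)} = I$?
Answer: $\frac{2 i \sqrt{173831238441091}}{34027} \approx 774.94 i$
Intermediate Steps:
$s = \frac{612480}{34027}$ ($s = 18 - \frac{6}{20180 + 13847} = 18 - \frac{6}{34027} = \frac{612480}{34027} \approx 18.0$)
$G{\left(Y,Z \right)} = Y Z^{2}$ ($G{\left(Y,Z \right)} = Y Z Z = Y Z^{2}$)
$\sqrt{\left(G{\left(-139,67 \right)} + s\right) + 23415} = \sqrt{\left(- 139 \cdot 67^{2} + \frac{612480}{34027}\right) + 23415} = \sqrt{\left(\left(-139\right) 4489 + \frac{612480}{34027}\right) + 23415} = \sqrt{\left(-623971 + \frac{612480}{34027}\right) + 23415} = \sqrt{- \frac{21231248737}{34027} + 23415} = \sqrt{- \frac{20434506532}{34027}} = \frac{2 i \sqrt{173831238441091}}{34027}$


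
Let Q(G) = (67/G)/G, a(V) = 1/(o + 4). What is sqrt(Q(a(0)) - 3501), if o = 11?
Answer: 3*sqrt(1286) ≈ 107.58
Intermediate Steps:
a(V) = 1/15 (a(V) = 1/(11 + 4) = 1/15)
Q(G) = 67/G**2
sqrt(Q(a(0)) - 3501) = sqrt(67/15**(-2) - 3501) = sqrt(67*225 - 3501) = sqrt(15075 - 3501) = sqrt(11574) = 3*sqrt(1286)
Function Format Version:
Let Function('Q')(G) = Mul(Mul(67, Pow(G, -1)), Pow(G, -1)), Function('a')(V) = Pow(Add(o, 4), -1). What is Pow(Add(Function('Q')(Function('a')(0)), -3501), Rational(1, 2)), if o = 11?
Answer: Mul(3, Pow(1286, Rational(1, 2))) ≈ 107.58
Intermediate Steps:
Function('a')(V) = Rational(1, 15) (Function('a')(V) = Pow(Add(11, 4), -1) = Pow(15, -1) = Rational(1, 15))
Function('Q')(G) = Mul(67, Pow(G, -2))
Pow(Add(Function('Q')(Function('a')(0)), -3501), Rational(1, 2)) = Pow(Add(Mul(67, Pow(Rational(1, 15), -2)), -3501), Rational(1, 2)) = Pow(Add(Mul(67, 225), -3501), Rational(1, 2)) = Pow(Add(15075, -3501), Rational(1, 2)) = Pow(11574, Rational(1, 2)) = Mul(3, Pow(1286, Rational(1, 2)))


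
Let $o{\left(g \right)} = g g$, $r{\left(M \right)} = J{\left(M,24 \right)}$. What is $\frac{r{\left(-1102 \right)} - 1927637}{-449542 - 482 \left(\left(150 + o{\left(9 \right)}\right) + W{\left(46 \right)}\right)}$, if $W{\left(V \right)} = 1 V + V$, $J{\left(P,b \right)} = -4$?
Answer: $\frac{1927641}{605228} \approx 3.185$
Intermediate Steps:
$r{\left(M \right)} = -4$
$o{\left(g \right)} = g^{2}$
$W{\left(V \right)} = 2 V$ ($W{\left(V \right)} = V + V = 2 V$)
$\frac{r{\left(-1102 \right)} - 1927637}{-449542 - 482 \left(\left(150 + o{\left(9 \right)}\right) + W{\left(46 \right)}\right)} = \frac{-4 - 1927637}{-449542 - 482 \left(\left(150 + 9^{2}\right) + 2 \cdot 46\right)} = - \frac{1927641}{-449542 - 482 \left(\left(150 + 81\right) + 92\right)} = - \frac{1927641}{-449542 - 482 \left(231 + 92\right)} = - \frac{1927641}{-449542 - 155686} = - \frac{1927641}{-605228} = \left(-1927641\right) \left(- \frac{1}{605228}\right) = \frac{1927641}{605228}$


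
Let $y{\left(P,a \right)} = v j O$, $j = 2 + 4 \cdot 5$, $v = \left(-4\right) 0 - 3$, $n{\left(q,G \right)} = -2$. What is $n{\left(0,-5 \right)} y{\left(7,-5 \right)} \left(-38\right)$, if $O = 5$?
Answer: $-25080$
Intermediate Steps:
$v = -3$ ($v = 0 - 3 = -3$)
$j = 22$ ($j = 2 + 20 = 22$)
$y{\left(P,a \right)} = -330$ ($y{\left(P,a \right)} = \left(-3\right) 22 \cdot 5 = \left(-66\right) 5 = -330$)
$n{\left(0,-5 \right)} y{\left(7,-5 \right)} \left(-38\right) = \left(-2\right) \left(-330\right) \left(-38\right) = 660 \left(-38\right) = -25080$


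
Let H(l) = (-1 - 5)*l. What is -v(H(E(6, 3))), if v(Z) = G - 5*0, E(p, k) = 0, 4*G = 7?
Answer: -7/4 ≈ -1.7500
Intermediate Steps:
G = 7/4 (G = (¼)*7 = 7/4 ≈ 1.7500)
H(l) = -6*l
v(Z) = 7/4 (v(Z) = 7/4 - 5*0 = 7/4 + 0 = 7/4)
-v(H(E(6, 3))) = -1*7/4 = -7/4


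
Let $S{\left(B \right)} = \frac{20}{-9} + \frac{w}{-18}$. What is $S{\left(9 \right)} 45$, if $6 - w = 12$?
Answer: $-85$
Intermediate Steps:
$w = -6$ ($w = 6 - 12 = -6$)
$S{\left(B \right)} = - \frac{17}{9}$ ($S{\left(B \right)} = \frac{20}{-9} - \frac{6}{-18} = 20 \left(- \frac{1}{9}\right) - - \frac{1}{3} = - \frac{20}{9} + \frac{1}{3} = - \frac{17}{9}$)
$S{\left(9 \right)} 45 = \left(- \frac{17}{9}\right) 45 = -85$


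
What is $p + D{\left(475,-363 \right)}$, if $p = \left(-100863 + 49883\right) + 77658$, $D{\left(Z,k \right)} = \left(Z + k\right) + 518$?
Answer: $27308$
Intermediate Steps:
$D{\left(Z,k \right)} = 518 + Z + k$
$p = 26678$ ($p = -50980 + 77658 = 26678$)
$p + D{\left(475,-363 \right)} = 26678 + \left(518 + 475 - 363\right) = 26678 + 630 = 27308$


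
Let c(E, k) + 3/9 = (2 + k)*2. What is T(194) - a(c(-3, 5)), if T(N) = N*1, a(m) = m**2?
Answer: 65/9 ≈ 7.2222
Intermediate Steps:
c(E, k) = 11/3 + 2*k (c(E, k) = -1/3 + (2 + k)*2 = -1/3 + (4 + 2*k) = 11/3 + 2*k)
T(N) = N
T(194) - a(c(-3, 5)) = 194 - (11/3 + 2*5)**2 = 194 - (11/3 + 10)**2 = 194 - (41/3)**2 = 194 - 1*1681/9 = 194 - 1681/9 = 65/9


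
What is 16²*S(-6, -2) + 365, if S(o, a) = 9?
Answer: 2669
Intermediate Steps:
16²*S(-6, -2) + 365 = 16²*9 + 365 = 256*9 + 365 = 2304 + 365 = 2669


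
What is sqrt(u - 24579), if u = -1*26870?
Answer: I*sqrt(51449) ≈ 226.82*I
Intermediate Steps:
u = -26870
sqrt(u - 24579) = sqrt(-26870 - 24579) = sqrt(-51449) = I*sqrt(51449)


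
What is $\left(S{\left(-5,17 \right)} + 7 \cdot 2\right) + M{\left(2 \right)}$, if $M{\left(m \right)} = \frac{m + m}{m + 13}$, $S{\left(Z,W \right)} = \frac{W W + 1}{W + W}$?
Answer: $\frac{5813}{255} \approx 22.796$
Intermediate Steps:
$S{\left(Z,W \right)} = \frac{1 + W^{2}}{2 W}$ ($S{\left(Z,W \right)} = \frac{W^{2} + 1}{2 W} = \frac{1}{2 W} \left(1 + W^{2}\right) = \frac{1 + W^{2}}{2 W}$)
$M{\left(m \right)} = \frac{2 m}{13 + m}$
$\left(S{\left(-5,17 \right)} + 7 \cdot 2\right) + M{\left(2 \right)} = \left(\frac{1 + 17^{2}}{2 \cdot 17} + 7 \cdot 2\right) + 2 \cdot 2 \frac{1}{13 + 2} = \left(\frac{1}{2} \cdot \frac{1}{17} \left(1 + 289\right) + 14\right) + 2 \cdot 2 \cdot \frac{1}{15} = \left(\frac{1}{2} \cdot \frac{1}{17} \cdot 290 + 14\right) + 2 \cdot 2 \cdot \frac{1}{15} = \left(\frac{145}{17} + 14\right) + \frac{4}{15} = \frac{383}{17} + \frac{4}{15} = \frac{5813}{255}$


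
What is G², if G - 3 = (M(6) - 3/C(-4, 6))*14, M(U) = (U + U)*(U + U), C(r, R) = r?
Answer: 16475481/4 ≈ 4.1189e+6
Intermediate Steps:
M(U) = 4*U² (M(U) = (2*U)*(2*U) = 4*U²)
G = 4059/2 (G = 3 + (4*6² - 3/(-4))*14 = 3 + (4*36 - 3*(-¼))*14 = 3 + (144 + ¾)*14 = 3 + (579/4)*14 = 3 + 4053/2 = 4059/2 ≈ 2029.5)
G² = (4059/2)² = 16475481/4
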